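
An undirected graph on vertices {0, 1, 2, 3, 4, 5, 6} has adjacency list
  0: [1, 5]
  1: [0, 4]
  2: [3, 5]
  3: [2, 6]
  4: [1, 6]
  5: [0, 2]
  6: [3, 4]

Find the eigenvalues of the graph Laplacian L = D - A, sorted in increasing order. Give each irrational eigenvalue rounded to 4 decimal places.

Each diagonal entry of L is the vertex degree and each off-diagonal entry is -1 where an edge is present, 0 otherwise; in the order [0, 1, 2, 3, 4, 5, 6] the diagonal is [2, 2, 2, 2, 2, 2, 2]. The multiplicity of 0 as a Laplacian eigenvalue equals the number of connected components.

[0, 0.7530, 0.7530, 2.4450, 2.4450, 3.8019, 3.8019]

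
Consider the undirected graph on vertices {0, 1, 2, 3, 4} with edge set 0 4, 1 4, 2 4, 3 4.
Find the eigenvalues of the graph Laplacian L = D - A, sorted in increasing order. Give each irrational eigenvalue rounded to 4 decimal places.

Reading degrees in the order [0, 1, 2, 3, 4] gives [1, 1, 1, 1, 4]; set D = diag(1, 1, 1, 1, 4) and form L = D - A. L is symmetric positive semidefinite, so every eigenvalue is real and nonnegative. The single zero eigenvalue shows the graph is connected. The largest eigenvalue, 5, is at most the vertex count 5.

[0, 1, 1, 1, 5]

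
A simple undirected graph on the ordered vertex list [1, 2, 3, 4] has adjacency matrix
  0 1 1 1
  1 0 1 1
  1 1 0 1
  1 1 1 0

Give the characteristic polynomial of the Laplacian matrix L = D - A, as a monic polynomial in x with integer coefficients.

With the vertex order [1, 2, 3, 4], the degrees are [3, 3, 3, 3], giving D = diag(3, 3, 3, 3) and L = D - A. Computing det(xI - L) by cofactor expansion (or equivalently via sum-over-permutations) gives x^4 - 12x^3 + 48x^2 - 64x. The coefficient of x^3 equals -trace(L) = -12, matching the sum of degrees. There is one zero in the spectrum, matching the 1 component.

x^4 - 12x^3 + 48x^2 - 64x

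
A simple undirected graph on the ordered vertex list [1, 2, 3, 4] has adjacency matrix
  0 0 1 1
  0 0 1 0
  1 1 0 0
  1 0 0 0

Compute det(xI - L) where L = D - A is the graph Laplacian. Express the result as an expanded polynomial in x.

With the vertex order [1, 2, 3, 4], the degrees are [2, 1, 2, 1], giving D = diag(2, 1, 2, 1) and L = D - A. L has integer entries, so p(x) = det(xI - L) has integer coefficients. Expanding the determinant yields x^4 - 6x^3 + 10x^2 - 4x. The coefficient of x^3 equals -trace(L) = -6, matching the sum of degrees. The largest eigenvalue, 3.4142, is at most the vertex count 4.

x^4 - 6x^3 + 10x^2 - 4x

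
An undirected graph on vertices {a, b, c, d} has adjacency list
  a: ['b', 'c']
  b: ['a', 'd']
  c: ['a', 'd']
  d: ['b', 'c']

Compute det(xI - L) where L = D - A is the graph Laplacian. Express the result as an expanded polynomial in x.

With the vertex order [a, b, c, d], the degrees are [2, 2, 2, 2], giving D = diag(2, 2, 2, 2) and L = D - A. L has integer entries, so p(x) = det(xI - L) has integer coefficients. Expanding the determinant yields x^4 - 8x^3 + 20x^2 - 16x. Since p(0) = det(-L) = 0, x divides p(x). There is one zero in the spectrum, matching the 1 component. The eigenvalues sum to 8, which equals trace(L) = 2|E|.

x^4 - 8x^3 + 20x^2 - 16x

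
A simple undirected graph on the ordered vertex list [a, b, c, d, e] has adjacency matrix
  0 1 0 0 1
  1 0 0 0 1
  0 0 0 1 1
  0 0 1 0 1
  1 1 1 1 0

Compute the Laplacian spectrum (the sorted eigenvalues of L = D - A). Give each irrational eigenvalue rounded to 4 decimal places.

[0, 1, 3, 3, 5]

Reading degrees in the order [a, b, c, d, e] gives [2, 2, 2, 2, 4]; set D = diag(2, 2, 2, 2, 4) and form L = D - A. L is symmetric positive semidefinite, so every eigenvalue is real and nonnegative. The single zero eigenvalue shows the graph is connected. There is one zero in the spectrum, matching the 1 component.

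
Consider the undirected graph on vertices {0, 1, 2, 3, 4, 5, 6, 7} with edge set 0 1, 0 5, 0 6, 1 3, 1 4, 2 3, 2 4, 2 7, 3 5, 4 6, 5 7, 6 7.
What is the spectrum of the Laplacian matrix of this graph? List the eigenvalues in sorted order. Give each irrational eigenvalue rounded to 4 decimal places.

[0, 2, 2, 2, 4, 4, 4, 6]

Reading degrees in the order [0, 1, 2, 3, 4, 5, 6, 7] gives [3, 3, 3, 3, 3, 3, 3, 3]; set D = diag(3, 3, 3, 3, 3, 3, 3, 3) and form L = D - A. The multiplicity of 0 as a Laplacian eigenvalue equals the number of connected components. The single zero eigenvalue shows the graph is connected.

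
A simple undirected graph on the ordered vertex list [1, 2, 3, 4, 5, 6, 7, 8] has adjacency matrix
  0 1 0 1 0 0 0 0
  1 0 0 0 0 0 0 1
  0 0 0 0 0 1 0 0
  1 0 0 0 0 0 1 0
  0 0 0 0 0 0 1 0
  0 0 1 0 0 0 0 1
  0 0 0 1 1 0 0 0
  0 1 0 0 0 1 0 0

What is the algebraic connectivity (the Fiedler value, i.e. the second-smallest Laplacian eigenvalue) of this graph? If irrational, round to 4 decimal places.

0.1522

With the vertex order [1, 2, 3, 4, 5, 6, 7, 8], the degrees are [2, 2, 1, 2, 1, 2, 2, 2], giving D = diag(2, 2, 1, 2, 1, 2, 2, 2) and L = D - A. The smallest Laplacian eigenvalue is always 0. The next one, lambda_2 = 0.1522, measures how hard the graph is to disconnect: larger values mean better connectivity. There is one zero in the spectrum, matching the 1 component.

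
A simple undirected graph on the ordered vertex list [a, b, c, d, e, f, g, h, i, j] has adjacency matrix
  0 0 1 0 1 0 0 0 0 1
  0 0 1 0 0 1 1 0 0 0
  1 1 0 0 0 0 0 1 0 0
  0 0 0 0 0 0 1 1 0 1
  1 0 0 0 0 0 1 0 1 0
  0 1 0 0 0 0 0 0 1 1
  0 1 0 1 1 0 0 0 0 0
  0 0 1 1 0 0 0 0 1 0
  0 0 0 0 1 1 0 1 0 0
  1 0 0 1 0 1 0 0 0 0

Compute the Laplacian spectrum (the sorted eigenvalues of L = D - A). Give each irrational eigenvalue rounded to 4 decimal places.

[0, 2, 2, 2, 2, 2, 5, 5, 5, 5]

With the vertex order [a, b, c, d, e, f, g, h, i, j], the degrees are [3, 3, 3, 3, 3, 3, 3, 3, 3, 3], giving D = diag(3, 3, 3, 3, 3, 3, 3, 3, 3, 3) and L = D - A. L is symmetric positive semidefinite, so every eigenvalue is real and nonnegative. The largest eigenvalue, 5, is at most the vertex count 10. The eigenvalues sum to 30, which equals trace(L) = 2|E|.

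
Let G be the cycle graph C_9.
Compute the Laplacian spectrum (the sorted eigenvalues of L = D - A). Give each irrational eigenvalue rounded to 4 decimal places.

[0, 0.4679, 0.4679, 1.6527, 1.6527, 3, 3, 3.8794, 3.8794]

The graph has 9 vertices and degree multiset [2, 2, 2, 2, 2, 2, 2, 2, 2]; D is the diagonal matrix of degrees and L = D - A. Diagonalising L (or applying a numerical eigensolver to the 9x9 matrix) gives the spectrum above. By the matrix-tree theorem the graph has (1/9) * product of the nonzero eigenvalues = 9 spanning trees. The largest eigenvalue, 3.8794, is at most the vertex count 9.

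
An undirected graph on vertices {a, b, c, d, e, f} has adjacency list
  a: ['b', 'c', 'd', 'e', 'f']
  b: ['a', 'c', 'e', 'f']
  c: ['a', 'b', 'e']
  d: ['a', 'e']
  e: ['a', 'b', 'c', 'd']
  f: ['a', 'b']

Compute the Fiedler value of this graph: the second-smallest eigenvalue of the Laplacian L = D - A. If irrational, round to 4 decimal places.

Reading degrees in the order [a, b, c, d, e, f] gives [5, 4, 3, 2, 4, 2]; set D = diag(5, 4, 3, 2, 4, 2) and form L = D - A. The sorted Laplacian eigenvalues are [0, 1.6972, 2.3820, 4.6180, 5.3028, 6]; the algebraic connectivity is the second entry, 1.6972. There is one zero in the spectrum, matching the 1 component. The largest eigenvalue, 6, is at most the vertex count 6.

1.6972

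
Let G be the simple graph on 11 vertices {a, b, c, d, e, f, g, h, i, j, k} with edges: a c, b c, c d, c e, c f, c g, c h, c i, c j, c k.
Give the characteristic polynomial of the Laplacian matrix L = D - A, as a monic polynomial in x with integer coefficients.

Each diagonal entry of L is the vertex degree and each off-diagonal entry is -1 where an edge is present, 0 otherwise; in the order [a, b, c, d, e, f, g, h, i, j, k] the diagonal is [1, 1, 10, 1, 1, 1, 1, 1, 1, 1, 1]. Computing det(xI - L) by cofactor expansion (or equivalently via sum-over-permutations) gives x^11 - 20x^10 + 135x^9 - 480x^8 + 1050x^7 - 1512x^6 + 1470x^5 - 960x^4 + 405x^3 - 100x^2 + 11x. The constant term is 0 because L is singular (the all-ones vector lies in its kernel). By the matrix-tree theorem the graph has (1/11) * product of the nonzero eigenvalues = 1 spanning tree.

x^11 - 20x^10 + 135x^9 - 480x^8 + 1050x^7 - 1512x^6 + 1470x^5 - 960x^4 + 405x^3 - 100x^2 + 11x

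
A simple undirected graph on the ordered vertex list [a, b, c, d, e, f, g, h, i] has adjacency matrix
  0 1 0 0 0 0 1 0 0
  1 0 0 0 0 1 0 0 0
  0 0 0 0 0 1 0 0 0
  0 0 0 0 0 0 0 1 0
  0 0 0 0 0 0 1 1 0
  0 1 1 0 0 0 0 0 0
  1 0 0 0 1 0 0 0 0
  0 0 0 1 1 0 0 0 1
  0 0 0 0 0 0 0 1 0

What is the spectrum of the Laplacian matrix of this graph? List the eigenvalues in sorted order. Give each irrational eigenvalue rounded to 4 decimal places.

With the vertex order [a, b, c, d, e, f, g, h, i], the degrees are [2, 2, 1, 1, 2, 2, 2, 3, 1], giving D = diag(2, 2, 1, 1, 2, 2, 2, 3, 1) and L = D - A. Since every row of L sums to 0, the all-ones vector is in the kernel and 0 is an eigenvalue.

[0, 0.1289, 0.5540, 1, 1.2613, 2.1326, 3, 3.6881, 4.2350]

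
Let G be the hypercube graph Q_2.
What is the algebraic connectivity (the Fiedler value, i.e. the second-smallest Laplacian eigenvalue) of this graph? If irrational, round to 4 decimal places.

The graph has 4 vertices and degree multiset [2, 2, 2, 2]; D is the diagonal matrix of degrees and L = D - A. The smallest Laplacian eigenvalue is always 0. The next one, lambda_2 = 2, measures how hard the graph is to disconnect: larger values mean better connectivity. There is one zero in the spectrum, matching the 1 component.

2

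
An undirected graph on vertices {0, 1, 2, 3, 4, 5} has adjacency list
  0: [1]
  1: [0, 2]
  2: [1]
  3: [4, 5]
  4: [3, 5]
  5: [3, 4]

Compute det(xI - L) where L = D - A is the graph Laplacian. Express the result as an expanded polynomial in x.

Each diagonal entry of L is the vertex degree and each off-diagonal entry is -1 where an edge is present, 0 otherwise; in the order [0, 1, 2, 3, 4, 5] the diagonal is [1, 2, 1, 2, 2, 2]. Computing det(xI - L) by cofactor expansion (or equivalently via sum-over-permutations) gives x^6 - 10x^5 + 36x^4 - 54x^3 + 27x^2. The constant term is 0 because L is singular (the all-ones vector lies in its kernel). The eigenvalues sum to 10, which equals trace(L) = 2|E|. The largest eigenvalue, 3, is at most the vertex count 6.

x^6 - 10x^5 + 36x^4 - 54x^3 + 27x^2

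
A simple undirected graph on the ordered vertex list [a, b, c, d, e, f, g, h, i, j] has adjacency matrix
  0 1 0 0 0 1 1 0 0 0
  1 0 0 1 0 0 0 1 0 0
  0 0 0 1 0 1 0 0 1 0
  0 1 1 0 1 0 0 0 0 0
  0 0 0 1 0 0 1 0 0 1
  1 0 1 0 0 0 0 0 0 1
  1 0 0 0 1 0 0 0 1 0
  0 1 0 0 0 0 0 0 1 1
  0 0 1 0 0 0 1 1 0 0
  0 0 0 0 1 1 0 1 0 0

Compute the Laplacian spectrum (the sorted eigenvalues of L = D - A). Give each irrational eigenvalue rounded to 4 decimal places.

Reading degrees in the order [a, b, c, d, e, f, g, h, i, j] gives [3, 3, 3, 3, 3, 3, 3, 3, 3, 3]; set D = diag(3, 3, 3, 3, 3, 3, 3, 3, 3, 3) and form L = D - A. Since every row of L sums to 0, the all-ones vector is in the kernel and 0 is an eigenvalue. There is one zero in the spectrum, matching the 1 component.

[0, 2, 2, 2, 2, 2, 5, 5, 5, 5]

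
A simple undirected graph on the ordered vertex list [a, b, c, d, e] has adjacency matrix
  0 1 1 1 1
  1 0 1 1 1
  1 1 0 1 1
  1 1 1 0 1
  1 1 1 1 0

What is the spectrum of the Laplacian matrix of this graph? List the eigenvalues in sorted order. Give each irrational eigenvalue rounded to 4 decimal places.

Reading degrees in the order [a, b, c, d, e] gives [4, 4, 4, 4, 4]; set D = diag(4, 4, 4, 4, 4) and form L = D - A. Since every row of L sums to 0, the all-ones vector is in the kernel and 0 is an eigenvalue. There is one zero in the spectrum, matching the 1 component.

[0, 5, 5, 5, 5]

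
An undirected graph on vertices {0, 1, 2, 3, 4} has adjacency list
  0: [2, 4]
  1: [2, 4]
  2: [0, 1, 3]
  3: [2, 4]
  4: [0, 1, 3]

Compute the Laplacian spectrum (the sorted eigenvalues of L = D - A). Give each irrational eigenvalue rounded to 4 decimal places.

[0, 2, 2, 3, 5]

Each diagonal entry of L is the vertex degree and each off-diagonal entry is -1 where an edge is present, 0 otherwise; in the order [0, 1, 2, 3, 4] the diagonal is [2, 2, 3, 2, 3]. Since every row of L sums to 0, the all-ones vector is in the kernel and 0 is an eigenvalue. There is one zero in the spectrum, matching the 1 component.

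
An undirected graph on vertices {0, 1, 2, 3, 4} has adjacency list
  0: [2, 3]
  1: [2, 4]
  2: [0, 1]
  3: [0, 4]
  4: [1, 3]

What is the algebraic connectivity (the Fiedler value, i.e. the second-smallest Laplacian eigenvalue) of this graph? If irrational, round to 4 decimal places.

Reading degrees in the order [0, 1, 2, 3, 4] gives [2, 2, 2, 2, 2]; set D = diag(2, 2, 2, 2, 2) and form L = D - A. The sorted Laplacian eigenvalues are [0, 1.3820, 1.3820, 3.6180, 3.6180]; the algebraic connectivity is the second entry, 1.3820.

1.3820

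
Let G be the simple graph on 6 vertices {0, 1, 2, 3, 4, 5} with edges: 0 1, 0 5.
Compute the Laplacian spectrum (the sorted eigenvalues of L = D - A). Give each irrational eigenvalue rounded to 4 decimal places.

Each diagonal entry of L is the vertex degree and each off-diagonal entry is -1 where an edge is present, 0 otherwise; in the order [0, 1, 2, 3, 4, 5] the diagonal is [2, 1, 0, 0, 0, 1]. Since every row of L sums to 0, the all-ones vector is in the kernel and 0 is an eigenvalue. The 4 zero eigenvalues correspond to the 4 connected components. The largest eigenvalue, 3, is at most the vertex count 6. There are 4 zeros in the spectrum, matching the 4 components.

[0, 0, 0, 0, 1, 3]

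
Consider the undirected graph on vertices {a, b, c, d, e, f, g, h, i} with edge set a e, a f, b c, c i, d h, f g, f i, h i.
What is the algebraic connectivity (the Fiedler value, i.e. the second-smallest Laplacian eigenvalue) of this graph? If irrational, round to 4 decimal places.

0.2311

Each diagonal entry of L is the vertex degree and each off-diagonal entry is -1 where an edge is present, 0 otherwise; in the order [a, b, c, d, e, f, g, h, i] the diagonal is [2, 1, 2, 1, 1, 3, 1, 2, 3]. The sorted Laplacian eigenvalues are [0, 0.2311, 0.3820, 0.6416, 1.6129, 2.2591, 2.6180, 3.5132, 4.7421]; the algebraic connectivity is the second entry, 0.2311. By the matrix-tree theorem the graph has (1/9) * product of the nonzero eigenvalues = 1 spanning tree.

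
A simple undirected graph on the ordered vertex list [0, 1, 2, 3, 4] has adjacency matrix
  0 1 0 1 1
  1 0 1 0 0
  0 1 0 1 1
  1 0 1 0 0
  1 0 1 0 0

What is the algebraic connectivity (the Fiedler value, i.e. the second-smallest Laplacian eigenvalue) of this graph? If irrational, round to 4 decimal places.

Reading degrees in the order [0, 1, 2, 3, 4] gives [3, 2, 3, 2, 2]; set D = diag(3, 2, 3, 2, 2) and form L = D - A. The sorted Laplacian eigenvalues are [0, 2, 2, 3, 5]; the algebraic connectivity is the second entry, 2. The eigenvalues sum to 12, which equals trace(L) = 2|E|. The largest eigenvalue, 5, is at most the vertex count 5.

2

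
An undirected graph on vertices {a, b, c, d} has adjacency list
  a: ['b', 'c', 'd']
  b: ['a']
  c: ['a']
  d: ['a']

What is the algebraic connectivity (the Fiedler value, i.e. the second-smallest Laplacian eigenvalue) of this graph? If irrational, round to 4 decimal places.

With the vertex order [a, b, c, d], the degrees are [3, 1, 1, 1], giving D = diag(3, 1, 1, 1) and L = D - A. The smallest Laplacian eigenvalue is always 0. The next one, lambda_2 = 1, measures how hard the graph is to disconnect: larger values mean better connectivity.

1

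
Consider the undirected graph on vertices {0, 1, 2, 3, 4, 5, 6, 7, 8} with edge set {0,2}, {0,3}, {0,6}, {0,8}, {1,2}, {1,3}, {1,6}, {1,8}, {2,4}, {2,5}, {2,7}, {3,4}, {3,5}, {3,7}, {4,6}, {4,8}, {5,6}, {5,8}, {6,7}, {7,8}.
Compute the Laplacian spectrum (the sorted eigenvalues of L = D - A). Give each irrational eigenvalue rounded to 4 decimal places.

Reading degrees in the order [0, 1, 2, 3, 4, 5, 6, 7, 8] gives [4, 4, 5, 5, 4, 4, 5, 4, 5]; set D = diag(4, 4, 5, 5, 4, 4, 5, 4, 5) and form L = D - A. L is symmetric positive semidefinite, so every eigenvalue is real and nonnegative.

[0, 4, 4, 4, 4, 5, 5, 5, 9]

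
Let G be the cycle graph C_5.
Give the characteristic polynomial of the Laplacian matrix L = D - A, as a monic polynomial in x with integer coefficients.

The graph has 5 vertices and degree multiset [2, 2, 2, 2, 2]; D is the diagonal matrix of degrees and L = D - A. L has integer entries, so p(x) = det(xI - L) has integer coefficients. Expanding the determinant yields x^5 - 10x^4 + 35x^3 - 50x^2 + 25x. The constant term is 0 because L is singular (the all-ones vector lies in its kernel). By the matrix-tree theorem the graph has (1/5) * product of the nonzero eigenvalues = 5 spanning trees.

x^5 - 10x^4 + 35x^3 - 50x^2 + 25x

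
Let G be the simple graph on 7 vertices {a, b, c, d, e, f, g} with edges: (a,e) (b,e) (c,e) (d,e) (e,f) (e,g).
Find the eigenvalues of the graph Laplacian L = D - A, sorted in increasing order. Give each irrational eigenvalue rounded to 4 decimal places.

[0, 1, 1, 1, 1, 1, 7]

Reading degrees in the order [a, b, c, d, e, f, g] gives [1, 1, 1, 1, 6, 1, 1]; set D = diag(1, 1, 1, 1, 6, 1, 1) and form L = D - A. Diagonalising L (or applying a numerical eigensolver to the 7x7 matrix) gives the spectrum above.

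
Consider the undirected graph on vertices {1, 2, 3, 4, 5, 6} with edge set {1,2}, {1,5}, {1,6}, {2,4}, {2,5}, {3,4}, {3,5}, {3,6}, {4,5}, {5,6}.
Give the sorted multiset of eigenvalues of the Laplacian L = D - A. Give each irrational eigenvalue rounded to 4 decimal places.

[0, 2.3820, 2.3820, 4.6180, 4.6180, 6]

Reading degrees in the order [1, 2, 3, 4, 5, 6] gives [3, 3, 3, 3, 5, 3]; set D = diag(3, 3, 3, 3, 5, 3) and form L = D - A. The multiplicity of 0 as a Laplacian eigenvalue equals the number of connected components. By the matrix-tree theorem the graph has (1/6) * product of the nonzero eigenvalues = 121 spanning trees.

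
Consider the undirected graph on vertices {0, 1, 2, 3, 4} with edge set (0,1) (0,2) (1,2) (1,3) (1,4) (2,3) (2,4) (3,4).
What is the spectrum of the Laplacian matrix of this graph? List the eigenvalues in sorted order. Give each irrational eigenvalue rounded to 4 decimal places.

[0, 2, 4, 5, 5]

With the vertex order [0, 1, 2, 3, 4], the degrees are [2, 4, 4, 3, 3], giving D = diag(2, 4, 4, 3, 3) and L = D - A. L is symmetric positive semidefinite, so every eigenvalue is real and nonnegative.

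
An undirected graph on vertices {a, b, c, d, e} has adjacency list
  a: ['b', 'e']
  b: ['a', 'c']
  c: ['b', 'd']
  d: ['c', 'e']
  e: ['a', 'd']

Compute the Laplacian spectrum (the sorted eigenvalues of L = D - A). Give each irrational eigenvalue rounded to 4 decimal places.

Each diagonal entry of L is the vertex degree and each off-diagonal entry is -1 where an edge is present, 0 otherwise; in the order [a, b, c, d, e] the diagonal is [2, 2, 2, 2, 2]. The multiplicity of 0 as a Laplacian eigenvalue equals the number of connected components. The single zero eigenvalue shows the graph is connected.

[0, 1.3820, 1.3820, 3.6180, 3.6180]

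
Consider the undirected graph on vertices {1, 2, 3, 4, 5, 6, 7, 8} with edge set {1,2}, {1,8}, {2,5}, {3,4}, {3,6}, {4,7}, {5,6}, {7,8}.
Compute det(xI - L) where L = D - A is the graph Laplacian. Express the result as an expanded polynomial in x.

x^8 - 16x^7 + 104x^6 - 352x^5 + 660x^4 - 672x^3 + 336x^2 - 64x

Reading degrees in the order [1, 2, 3, 4, 5, 6, 7, 8] gives [2, 2, 2, 2, 2, 2, 2, 2]; set D = diag(2, 2, 2, 2, 2, 2, 2, 2) and form L = D - A. L has integer entries, so p(x) = det(xI - L) has integer coefficients. Expanding the determinant yields x^8 - 16x^7 + 104x^6 - 352x^5 + 660x^4 - 672x^3 + 336x^2 - 64x. Since p(0) = det(-L) = 0, x divides p(x). The eigenvalues sum to 16, which equals trace(L) = 2|E|.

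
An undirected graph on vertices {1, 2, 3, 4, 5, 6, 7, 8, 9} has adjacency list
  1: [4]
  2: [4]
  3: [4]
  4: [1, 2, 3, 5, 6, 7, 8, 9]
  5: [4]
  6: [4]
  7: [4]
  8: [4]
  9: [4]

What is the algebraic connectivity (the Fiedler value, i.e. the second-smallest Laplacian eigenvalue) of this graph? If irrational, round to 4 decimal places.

1

With the vertex order [1, 2, 3, 4, 5, 6, 7, 8, 9], the degrees are [1, 1, 1, 8, 1, 1, 1, 1, 1], giving D = diag(1, 1, 1, 8, 1, 1, 1, 1, 1) and L = D - A. The sorted Laplacian eigenvalues are [0, 1, 1, 1, 1, 1, 1, 1, 9]; the algebraic connectivity is the second entry, 1. The largest eigenvalue, 9, is at most the vertex count 9.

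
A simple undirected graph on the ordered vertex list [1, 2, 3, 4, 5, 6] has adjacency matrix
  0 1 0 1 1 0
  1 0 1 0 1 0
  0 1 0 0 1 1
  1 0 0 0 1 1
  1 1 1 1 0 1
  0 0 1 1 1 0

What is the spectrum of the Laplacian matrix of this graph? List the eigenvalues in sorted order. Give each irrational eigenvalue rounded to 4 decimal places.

Each diagonal entry of L is the vertex degree and each off-diagonal entry is -1 where an edge is present, 0 otherwise; in the order [1, 2, 3, 4, 5, 6] the diagonal is [3, 3, 3, 3, 5, 3]. Since every row of L sums to 0, the all-ones vector is in the kernel and 0 is an eigenvalue. By the matrix-tree theorem the graph has (1/6) * product of the nonzero eigenvalues = 121 spanning trees. The eigenvalues sum to 20, which equals trace(L) = 2|E|.

[0, 2.3820, 2.3820, 4.6180, 4.6180, 6]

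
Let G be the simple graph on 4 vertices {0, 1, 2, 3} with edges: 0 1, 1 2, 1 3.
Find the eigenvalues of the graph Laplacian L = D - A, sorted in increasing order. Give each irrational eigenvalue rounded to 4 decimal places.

[0, 1, 1, 4]

Reading degrees in the order [0, 1, 2, 3] gives [1, 3, 1, 1]; set D = diag(1, 3, 1, 1) and form L = D - A. Since every row of L sums to 0, the all-ones vector is in the kernel and 0 is an eigenvalue. The single zero eigenvalue shows the graph is connected.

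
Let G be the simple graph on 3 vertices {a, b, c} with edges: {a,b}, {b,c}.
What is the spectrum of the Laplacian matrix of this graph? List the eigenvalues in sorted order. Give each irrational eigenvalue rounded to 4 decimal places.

Each diagonal entry of L is the vertex degree and each off-diagonal entry is -1 where an edge is present, 0 otherwise; in the order [a, b, c] the diagonal is [1, 2, 1]. The multiplicity of 0 as a Laplacian eigenvalue equals the number of connected components. The eigenvalues sum to 4, which equals trace(L) = 2|E|. There is one zero in the spectrum, matching the 1 component.

[0, 1, 3]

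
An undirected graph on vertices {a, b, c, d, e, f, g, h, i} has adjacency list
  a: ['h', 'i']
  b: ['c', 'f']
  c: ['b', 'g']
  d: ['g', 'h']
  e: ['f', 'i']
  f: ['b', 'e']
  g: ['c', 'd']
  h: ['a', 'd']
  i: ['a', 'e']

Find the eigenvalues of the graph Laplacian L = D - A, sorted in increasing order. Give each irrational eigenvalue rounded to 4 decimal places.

[0, 0.4679, 0.4679, 1.6527, 1.6527, 3, 3, 3.8794, 3.8794]

Reading degrees in the order [a, b, c, d, e, f, g, h, i] gives [2, 2, 2, 2, 2, 2, 2, 2, 2]; set D = diag(2, 2, 2, 2, 2, 2, 2, 2, 2) and form L = D - A. Since every row of L sums to 0, the all-ones vector is in the kernel and 0 is an eigenvalue. The largest eigenvalue, 3.8794, is at most the vertex count 9. By the matrix-tree theorem the graph has (1/9) * product of the nonzero eigenvalues = 9 spanning trees.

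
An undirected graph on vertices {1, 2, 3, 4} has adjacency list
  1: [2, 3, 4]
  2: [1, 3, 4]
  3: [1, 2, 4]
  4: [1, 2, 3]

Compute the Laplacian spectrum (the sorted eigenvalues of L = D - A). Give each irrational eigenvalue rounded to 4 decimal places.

Each diagonal entry of L is the vertex degree and each off-diagonal entry is -1 where an edge is present, 0 otherwise; in the order [1, 2, 3, 4] the diagonal is [3, 3, 3, 3]. L is symmetric positive semidefinite, so every eigenvalue is real and nonnegative. The single zero eigenvalue shows the graph is connected. There is one zero in the spectrum, matching the 1 component. The largest eigenvalue, 4, is at most the vertex count 4.

[0, 4, 4, 4]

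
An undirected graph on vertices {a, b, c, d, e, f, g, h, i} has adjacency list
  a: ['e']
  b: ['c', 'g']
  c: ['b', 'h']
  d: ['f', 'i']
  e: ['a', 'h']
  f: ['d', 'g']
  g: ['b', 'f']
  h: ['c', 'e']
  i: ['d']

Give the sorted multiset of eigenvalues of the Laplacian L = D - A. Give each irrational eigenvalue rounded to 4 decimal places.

[0, 0.1206, 0.4679, 1, 1.6527, 2.3473, 3, 3.5321, 3.8794]

Reading degrees in the order [a, b, c, d, e, f, g, h, i] gives [1, 2, 2, 2, 2, 2, 2, 2, 1]; set D = diag(1, 2, 2, 2, 2, 2, 2, 2, 1) and form L = D - A. L is symmetric positive semidefinite, so every eigenvalue is real and nonnegative. By the matrix-tree theorem the graph has (1/9) * product of the nonzero eigenvalues = 1 spanning tree.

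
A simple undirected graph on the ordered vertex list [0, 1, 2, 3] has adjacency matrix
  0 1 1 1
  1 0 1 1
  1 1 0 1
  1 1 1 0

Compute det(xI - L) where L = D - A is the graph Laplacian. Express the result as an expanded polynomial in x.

x^4 - 12x^3 + 48x^2 - 64x

With the vertex order [0, 1, 2, 3], the degrees are [3, 3, 3, 3], giving D = diag(3, 3, 3, 3) and L = D - A. The eigenvalues of L are [0, 4, 4, 4]; the characteristic polynomial is the product of (x - lambda_i), which multiplies out to x^4 - 12x^3 + 48x^2 - 64x. Since p(0) = det(-L) = 0, x divides p(x). By the matrix-tree theorem the graph has (1/4) * product of the nonzero eigenvalues = 16 spanning trees. There is one zero in the spectrum, matching the 1 component.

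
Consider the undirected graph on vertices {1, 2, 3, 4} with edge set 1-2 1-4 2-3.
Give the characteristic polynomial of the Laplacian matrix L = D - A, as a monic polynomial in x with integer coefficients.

x^4 - 6x^3 + 10x^2 - 4x

With the vertex order [1, 2, 3, 4], the degrees are [2, 2, 1, 1], giving D = diag(2, 2, 1, 1) and L = D - A. Computing det(xI - L) by cofactor expansion (or equivalently via sum-over-permutations) gives x^4 - 6x^3 + 10x^2 - 4x. The constant term is 0 because L is singular (the all-ones vector lies in its kernel). The eigenvalues sum to 6, which equals trace(L) = 2|E|.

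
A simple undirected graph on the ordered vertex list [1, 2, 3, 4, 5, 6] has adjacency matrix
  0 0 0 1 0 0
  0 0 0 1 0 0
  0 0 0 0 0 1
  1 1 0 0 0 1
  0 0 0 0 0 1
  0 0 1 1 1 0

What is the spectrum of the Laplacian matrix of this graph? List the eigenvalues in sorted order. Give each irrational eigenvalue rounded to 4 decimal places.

Each diagonal entry of L is the vertex degree and each off-diagonal entry is -1 where an edge is present, 0 otherwise; in the order [1, 2, 3, 4, 5, 6] the diagonal is [1, 1, 1, 3, 1, 3]. The multiplicity of 0 as a Laplacian eigenvalue equals the number of connected components. The single zero eigenvalue shows the graph is connected.

[0, 0.4384, 1, 1, 3, 4.5616]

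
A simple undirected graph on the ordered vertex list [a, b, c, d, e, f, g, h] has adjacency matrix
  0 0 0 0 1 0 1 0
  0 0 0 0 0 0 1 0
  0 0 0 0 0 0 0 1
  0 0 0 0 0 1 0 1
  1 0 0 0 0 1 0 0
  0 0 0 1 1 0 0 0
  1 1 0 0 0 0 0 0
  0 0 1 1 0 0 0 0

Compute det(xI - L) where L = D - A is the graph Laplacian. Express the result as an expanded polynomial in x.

Each diagonal entry of L is the vertex degree and each off-diagonal entry is -1 where an edge is present, 0 otherwise; in the order [a, b, c, d, e, f, g, h] the diagonal is [2, 1, 1, 2, 2, 2, 2, 2]. Computing det(xI - L) by cofactor expansion (or equivalently via sum-over-permutations) gives x^8 - 14x^7 + 78x^6 - 220x^5 + 330x^4 - 252x^3 + 84x^2 - 8x. The constant term is 0 because L is singular (the all-ones vector lies in its kernel). The eigenvalues sum to 14, which equals trace(L) = 2|E|.

x^8 - 14x^7 + 78x^6 - 220x^5 + 330x^4 - 252x^3 + 84x^2 - 8x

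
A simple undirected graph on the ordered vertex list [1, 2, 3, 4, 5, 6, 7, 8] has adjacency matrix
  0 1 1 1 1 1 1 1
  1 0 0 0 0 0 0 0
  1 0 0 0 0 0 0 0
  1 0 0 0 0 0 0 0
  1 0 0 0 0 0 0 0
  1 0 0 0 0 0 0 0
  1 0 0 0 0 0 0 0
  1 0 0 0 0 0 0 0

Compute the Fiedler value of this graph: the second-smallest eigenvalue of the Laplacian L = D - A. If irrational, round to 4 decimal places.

1

Each diagonal entry of L is the vertex degree and each off-diagonal entry is -1 where an edge is present, 0 otherwise; in the order [1, 2, 3, 4, 5, 6, 7, 8] the diagonal is [7, 1, 1, 1, 1, 1, 1, 1]. Computing the eigenvalues of L and sorting gives [0, 1, 1, 1, 1, 1, 1, 8]. The Fiedler value lambda_2 = 1 is strictly positive, so the graph is connected. The eigenvalues sum to 14, which equals trace(L) = 2|E|.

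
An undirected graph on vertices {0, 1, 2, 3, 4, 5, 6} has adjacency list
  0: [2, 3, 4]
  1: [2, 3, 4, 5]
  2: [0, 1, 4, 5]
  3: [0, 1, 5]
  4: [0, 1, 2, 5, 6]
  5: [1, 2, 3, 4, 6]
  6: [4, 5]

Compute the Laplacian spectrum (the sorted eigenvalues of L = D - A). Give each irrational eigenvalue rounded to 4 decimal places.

[0, 1.8013, 3.1206, 3.2865, 5.3473, 5.9122, 6.5321]

With the vertex order [0, 1, 2, 3, 4, 5, 6], the degrees are [3, 4, 4, 3, 5, 5, 2], giving D = diag(3, 4, 4, 3, 5, 5, 2) and L = D - A. The multiplicity of 0 as a Laplacian eigenvalue equals the number of connected components. The single zero eigenvalue shows the graph is connected.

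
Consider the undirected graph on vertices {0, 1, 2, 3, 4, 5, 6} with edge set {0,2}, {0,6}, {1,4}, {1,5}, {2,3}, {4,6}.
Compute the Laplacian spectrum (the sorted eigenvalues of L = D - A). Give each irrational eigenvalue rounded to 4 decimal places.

Each diagonal entry of L is the vertex degree and each off-diagonal entry is -1 where an edge is present, 0 otherwise; in the order [0, 1, 2, 3, 4, 5, 6] the diagonal is [2, 2, 2, 1, 2, 1, 2]. Since every row of L sums to 0, the all-ones vector is in the kernel and 0 is an eigenvalue. The single zero eigenvalue shows the graph is connected. The largest eigenvalue, 3.8019, is at most the vertex count 7. By the matrix-tree theorem the graph has (1/7) * product of the nonzero eigenvalues = 1 spanning tree.

[0, 0.1981, 0.7530, 1.5550, 2.4450, 3.2470, 3.8019]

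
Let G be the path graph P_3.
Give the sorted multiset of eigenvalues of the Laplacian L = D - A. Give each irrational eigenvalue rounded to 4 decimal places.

The graph has 3 vertices and degree multiset [2, 1, 1]; D is the diagonal matrix of degrees and L = D - A. Diagonalising L (or applying a numerical eigensolver to the 3x3 matrix) gives the spectrum above. The single zero eigenvalue shows the graph is connected. The eigenvalues sum to 4, which equals trace(L) = 2|E|.

[0, 1, 3]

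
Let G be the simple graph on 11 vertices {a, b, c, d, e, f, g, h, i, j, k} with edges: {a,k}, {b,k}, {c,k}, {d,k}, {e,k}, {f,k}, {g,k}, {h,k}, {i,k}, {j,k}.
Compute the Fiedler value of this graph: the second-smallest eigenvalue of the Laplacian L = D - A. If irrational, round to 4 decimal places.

1

With the vertex order [a, b, c, d, e, f, g, h, i, j, k], the degrees are [1, 1, 1, 1, 1, 1, 1, 1, 1, 1, 10], giving D = diag(1, 1, 1, 1, 1, 1, 1, 1, 1, 1, 10) and L = D - A. Computing the eigenvalues of L and sorting gives [0, 1, 1, 1, 1, 1, 1, 1, 1, 1, 11]. The Fiedler value lambda_2 = 1 is strictly positive, so the graph is connected.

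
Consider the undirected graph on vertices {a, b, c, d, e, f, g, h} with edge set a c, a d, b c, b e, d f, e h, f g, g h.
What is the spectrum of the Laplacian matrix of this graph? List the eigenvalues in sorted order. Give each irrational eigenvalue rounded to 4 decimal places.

[0, 0.5858, 0.5858, 2, 2, 3.4142, 3.4142, 4]

Each diagonal entry of L is the vertex degree and each off-diagonal entry is -1 where an edge is present, 0 otherwise; in the order [a, b, c, d, e, f, g, h] the diagonal is [2, 2, 2, 2, 2, 2, 2, 2]. L is symmetric positive semidefinite, so every eigenvalue is real and nonnegative. The largest eigenvalue, 4, is at most the vertex count 8. By the matrix-tree theorem the graph has (1/8) * product of the nonzero eigenvalues = 8 spanning trees.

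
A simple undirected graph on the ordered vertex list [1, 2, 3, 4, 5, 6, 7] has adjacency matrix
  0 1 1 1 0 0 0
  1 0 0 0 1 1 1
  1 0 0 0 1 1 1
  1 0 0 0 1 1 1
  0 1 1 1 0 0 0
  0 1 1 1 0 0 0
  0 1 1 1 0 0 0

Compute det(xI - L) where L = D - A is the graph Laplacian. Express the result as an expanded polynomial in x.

x^7 - 24x^6 + 234x^5 - 1192x^4 + 3357x^3 - 4968x^2 + 3024x

Reading degrees in the order [1, 2, 3, 4, 5, 6, 7] gives [3, 4, 4, 4, 3, 3, 3]; set D = diag(3, 4, 4, 4, 3, 3, 3) and form L = D - A. L has integer entries, so p(x) = det(xI - L) has integer coefficients. Expanding the determinant yields x^7 - 24x^6 + 234x^5 - 1192x^4 + 3357x^3 - 4968x^2 + 3024x. The coefficient of x^6 equals -trace(L) = -24, matching the sum of degrees. The eigenvalues sum to 24, which equals trace(L) = 2|E|. There is one zero in the spectrum, matching the 1 component.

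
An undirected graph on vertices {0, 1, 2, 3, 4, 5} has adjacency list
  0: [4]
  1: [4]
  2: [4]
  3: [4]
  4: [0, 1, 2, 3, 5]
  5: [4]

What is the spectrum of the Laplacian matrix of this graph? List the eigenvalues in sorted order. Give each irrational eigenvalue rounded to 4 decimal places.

Each diagonal entry of L is the vertex degree and each off-diagonal entry is -1 where an edge is present, 0 otherwise; in the order [0, 1, 2, 3, 4, 5] the diagonal is [1, 1, 1, 1, 5, 1]. The multiplicity of 0 as a Laplacian eigenvalue equals the number of connected components.

[0, 1, 1, 1, 1, 6]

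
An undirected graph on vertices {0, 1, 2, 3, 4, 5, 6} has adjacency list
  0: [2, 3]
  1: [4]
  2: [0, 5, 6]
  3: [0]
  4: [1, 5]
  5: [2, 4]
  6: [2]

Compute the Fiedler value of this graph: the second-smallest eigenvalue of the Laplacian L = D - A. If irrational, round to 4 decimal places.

0.2603

With the vertex order [0, 1, 2, 3, 4, 5, 6], the degrees are [2, 1, 3, 1, 2, 2, 1], giving D = diag(2, 1, 3, 1, 2, 2, 1) and L = D - A. Computing the eigenvalues of L and sorting gives [0, 0.2603, 0.6262, 1.4055, 2.2742, 3.0996, 4.3342]. The Fiedler value lambda_2 = 0.2603 is strictly positive, so the graph is connected.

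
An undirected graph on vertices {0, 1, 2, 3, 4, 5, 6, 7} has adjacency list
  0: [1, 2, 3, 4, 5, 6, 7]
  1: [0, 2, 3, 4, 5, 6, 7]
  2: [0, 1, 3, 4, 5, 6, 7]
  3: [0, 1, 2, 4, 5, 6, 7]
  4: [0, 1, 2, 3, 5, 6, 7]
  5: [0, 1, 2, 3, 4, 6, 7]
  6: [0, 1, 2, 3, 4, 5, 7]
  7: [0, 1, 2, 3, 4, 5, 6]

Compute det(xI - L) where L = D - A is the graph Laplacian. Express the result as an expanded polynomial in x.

x^8 - 56x^7 + 1344x^6 - 17920x^5 + 143360x^4 - 688128x^3 + 1835008x^2 - 2097152x

With the vertex order [0, 1, 2, 3, 4, 5, 6, 7], the degrees are [7, 7, 7, 7, 7, 7, 7, 7], giving D = diag(7, 7, 7, 7, 7, 7, 7, 7) and L = D - A. L has integer entries, so p(x) = det(xI - L) has integer coefficients. Expanding the determinant yields x^8 - 56x^7 + 1344x^6 - 17920x^5 + 143360x^4 - 688128x^3 + 1835008x^2 - 2097152x. Since p(0) = det(-L) = 0, x divides p(x). The largest eigenvalue, 8, is at most the vertex count 8.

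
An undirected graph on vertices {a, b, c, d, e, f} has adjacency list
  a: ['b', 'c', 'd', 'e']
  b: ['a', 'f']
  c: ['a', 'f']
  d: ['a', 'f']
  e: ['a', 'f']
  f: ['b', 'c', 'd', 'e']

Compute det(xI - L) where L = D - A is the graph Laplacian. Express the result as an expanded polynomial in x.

With the vertex order [a, b, c, d, e, f], the degrees are [4, 2, 2, 2, 2, 4], giving D = diag(4, 2, 2, 2, 2, 4) and L = D - A. The eigenvalues of L are [0, 2, 2, 2, 4, 6]; the characteristic polynomial is the product of (x - lambda_i), which multiplies out to x^6 - 16x^5 + 96x^4 - 272x^3 + 368x^2 - 192x. The constant term is 0 because L is singular (the all-ones vector lies in its kernel). By the matrix-tree theorem the graph has (1/6) * product of the nonzero eigenvalues = 32 spanning trees.

x^6 - 16x^5 + 96x^4 - 272x^3 + 368x^2 - 192x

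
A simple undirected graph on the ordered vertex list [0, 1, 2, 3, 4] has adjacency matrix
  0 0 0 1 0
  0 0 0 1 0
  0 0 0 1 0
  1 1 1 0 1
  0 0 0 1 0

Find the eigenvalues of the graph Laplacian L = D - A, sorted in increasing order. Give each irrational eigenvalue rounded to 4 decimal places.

Reading degrees in the order [0, 1, 2, 3, 4] gives [1, 1, 1, 4, 1]; set D = diag(1, 1, 1, 4, 1) and form L = D - A. Diagonalising L (or applying a numerical eigensolver to the 5x5 matrix) gives the spectrum above. There is one zero in the spectrum, matching the 1 component. By the matrix-tree theorem the graph has (1/5) * product of the nonzero eigenvalues = 1 spanning tree.

[0, 1, 1, 1, 5]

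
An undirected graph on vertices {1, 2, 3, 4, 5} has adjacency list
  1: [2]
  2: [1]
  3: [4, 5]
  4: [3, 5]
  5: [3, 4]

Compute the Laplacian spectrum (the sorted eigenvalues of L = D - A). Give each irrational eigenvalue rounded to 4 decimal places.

Reading degrees in the order [1, 2, 3, 4, 5] gives [1, 1, 2, 2, 2]; set D = diag(1, 1, 2, 2, 2) and form L = D - A. L is symmetric positive semidefinite, so every eigenvalue is real and nonnegative. The 2 zero eigenvalues correspond to the 2 connected components. The eigenvalues sum to 8, which equals trace(L) = 2|E|.

[0, 0, 2, 3, 3]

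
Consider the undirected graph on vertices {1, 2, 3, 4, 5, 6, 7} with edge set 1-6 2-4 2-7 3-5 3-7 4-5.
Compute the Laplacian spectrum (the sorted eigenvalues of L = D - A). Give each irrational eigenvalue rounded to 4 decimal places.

[0, 0, 1.3820, 1.3820, 2, 3.6180, 3.6180]

With the vertex order [1, 2, 3, 4, 5, 6, 7], the degrees are [1, 2, 2, 2, 2, 1, 2], giving D = diag(1, 2, 2, 2, 2, 1, 2) and L = D - A. Since every row of L sums to 0, the all-ones vector is in the kernel and 0 is an eigenvalue. The 2 zero eigenvalues correspond to the 2 connected components. There are 2 zeros in the spectrum, matching the 2 components.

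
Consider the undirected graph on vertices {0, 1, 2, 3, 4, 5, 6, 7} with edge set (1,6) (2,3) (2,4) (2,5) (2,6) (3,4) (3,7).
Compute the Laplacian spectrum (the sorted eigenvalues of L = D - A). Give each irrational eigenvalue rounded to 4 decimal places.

[0, 0, 0.4116, 0.7530, 1.4064, 2.4450, 3.8019, 5.1819]

Reading degrees in the order [0, 1, 2, 3, 4, 5, 6, 7] gives [0, 1, 4, 3, 2, 1, 2, 1]; set D = diag(0, 1, 4, 3, 2, 1, 2, 1) and form L = D - A. The multiplicity of 0 as a Laplacian eigenvalue equals the number of connected components. The 2 zero eigenvalues correspond to the 2 connected components. The largest eigenvalue, 5.1819, is at most the vertex count 8.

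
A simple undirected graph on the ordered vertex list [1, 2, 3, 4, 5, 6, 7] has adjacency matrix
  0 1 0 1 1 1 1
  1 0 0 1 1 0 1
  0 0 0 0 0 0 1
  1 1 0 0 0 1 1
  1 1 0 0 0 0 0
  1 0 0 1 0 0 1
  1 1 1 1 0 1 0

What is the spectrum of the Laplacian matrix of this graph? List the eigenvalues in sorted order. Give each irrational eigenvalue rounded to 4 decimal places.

[0, 0.9248, 1.9308, 3.7392, 5.2931, 5.8732, 6.2389]

With the vertex order [1, 2, 3, 4, 5, 6, 7], the degrees are [5, 4, 1, 4, 2, 3, 5], giving D = diag(5, 4, 1, 4, 2, 3, 5) and L = D - A. Since every row of L sums to 0, the all-ones vector is in the kernel and 0 is an eigenvalue. The largest eigenvalue, 6.2389, is at most the vertex count 7. By the matrix-tree theorem the graph has (1/7) * product of the nonzero eigenvalues = 185 spanning trees.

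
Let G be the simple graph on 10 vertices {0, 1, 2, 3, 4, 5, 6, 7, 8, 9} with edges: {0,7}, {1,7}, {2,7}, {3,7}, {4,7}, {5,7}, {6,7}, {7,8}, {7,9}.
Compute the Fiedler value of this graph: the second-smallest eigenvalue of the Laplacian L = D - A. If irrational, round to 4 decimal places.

1

Each diagonal entry of L is the vertex degree and each off-diagonal entry is -1 where an edge is present, 0 otherwise; in the order [0, 1, 2, 3, 4, 5, 6, 7, 8, 9] the diagonal is [1, 1, 1, 1, 1, 1, 1, 9, 1, 1]. Computing the eigenvalues of L and sorting gives [0, 1, 1, 1, 1, 1, 1, 1, 1, 10]. The Fiedler value lambda_2 = 1 is strictly positive, so the graph is connected. There is one zero in the spectrum, matching the 1 component.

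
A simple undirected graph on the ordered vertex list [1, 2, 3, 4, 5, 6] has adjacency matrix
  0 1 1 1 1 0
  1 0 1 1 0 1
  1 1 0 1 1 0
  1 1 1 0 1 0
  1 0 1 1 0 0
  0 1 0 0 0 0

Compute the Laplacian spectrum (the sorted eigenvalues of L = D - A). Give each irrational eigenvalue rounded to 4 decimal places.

[0, 0.9139, 3.5720, 5, 5, 5.5141]

Each diagonal entry of L is the vertex degree and each off-diagonal entry is -1 where an edge is present, 0 otherwise; in the order [1, 2, 3, 4, 5, 6] the diagonal is [4, 4, 4, 4, 3, 1]. L is symmetric positive semidefinite, so every eigenvalue is real and nonnegative. The single zero eigenvalue shows the graph is connected.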